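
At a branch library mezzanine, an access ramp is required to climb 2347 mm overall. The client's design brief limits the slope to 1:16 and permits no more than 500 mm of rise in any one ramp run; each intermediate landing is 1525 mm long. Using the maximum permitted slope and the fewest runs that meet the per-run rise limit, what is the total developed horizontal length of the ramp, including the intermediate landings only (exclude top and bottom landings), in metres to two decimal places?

43.65 m

⌈2347/500⌉ = 5 ramp runs. That means 4 intermediate landings.
Ramp run (horizontal) at 1:16: 2347 × 16 = 37552 mm.
4 intermediate landings contribute 4 × 1525 = 6100 mm.
Total developed length = 37552 + 6100 = 43652 mm.
= 43.65 m.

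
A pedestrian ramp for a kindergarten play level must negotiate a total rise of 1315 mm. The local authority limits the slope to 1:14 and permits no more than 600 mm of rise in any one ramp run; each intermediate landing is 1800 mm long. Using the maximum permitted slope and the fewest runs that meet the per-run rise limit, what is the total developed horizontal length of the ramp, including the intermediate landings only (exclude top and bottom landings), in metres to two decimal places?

⌈1315/600⌉ = 3 ramp runs. That means 2 intermediate landings.
Horizontal run for 1315 mm of rise at 1:14 is 1315 × 14 = 18410 mm.
Intermediate landings: 2 × 1800 = 3600 mm.
Developed length = 18410 + 3600 = 22010 mm.
= 22.01 m.

22.01 m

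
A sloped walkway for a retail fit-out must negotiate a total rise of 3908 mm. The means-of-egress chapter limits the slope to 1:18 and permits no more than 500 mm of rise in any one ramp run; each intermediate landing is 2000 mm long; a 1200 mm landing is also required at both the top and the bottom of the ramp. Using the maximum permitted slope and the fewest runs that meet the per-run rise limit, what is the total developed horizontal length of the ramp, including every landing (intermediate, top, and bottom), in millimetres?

86744 mm

⌈3908/500⌉ = 8 ramp runs. That means 7 intermediate landings.
Ramp run (horizontal) at 1:18: 3908 × 18 = 70344 mm.
Intermediate landings: 7 × 2000 = 14000 mm.
Top and bottom landings: 2 × 1200 = 2400 mm.
Total = 70344 + 14000 + 2400 = 86744 mm.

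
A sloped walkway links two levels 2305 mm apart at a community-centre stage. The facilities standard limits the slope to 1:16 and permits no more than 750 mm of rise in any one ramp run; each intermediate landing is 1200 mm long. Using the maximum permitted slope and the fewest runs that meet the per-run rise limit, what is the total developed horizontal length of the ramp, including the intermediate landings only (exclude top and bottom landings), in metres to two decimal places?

2305 / 750 = 3.073 → round up to 4 ramp runs. That means 3 intermediate landings.
Ramp run (horizontal) at 1:16: 2305 × 16 = 36880 mm.
Intermediate landings: 3 × 1200 = 3600 mm.
Total developed length = 36880 + 3600 = 40480 mm.
= 40.48 m.

40.48 m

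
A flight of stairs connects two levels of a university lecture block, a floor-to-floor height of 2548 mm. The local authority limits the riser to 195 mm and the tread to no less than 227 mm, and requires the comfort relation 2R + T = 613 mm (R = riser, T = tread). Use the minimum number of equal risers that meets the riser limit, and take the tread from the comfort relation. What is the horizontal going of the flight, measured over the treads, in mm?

2548 / 195 = 13.07, so 14 risers are needed.
R = 2548 ÷ 14 = 182 mm.
From 2R + T = 613: T = 613 − 364 = 249 mm.
14 risers give 13 treads; going = 13 × 249 = 3237 mm.

3237 mm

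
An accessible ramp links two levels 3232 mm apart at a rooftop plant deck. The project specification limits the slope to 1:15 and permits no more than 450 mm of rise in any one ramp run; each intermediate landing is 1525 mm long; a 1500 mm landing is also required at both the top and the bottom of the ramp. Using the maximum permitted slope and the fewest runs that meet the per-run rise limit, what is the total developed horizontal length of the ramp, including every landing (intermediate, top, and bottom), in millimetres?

62155 mm

At most 450 each: 3232/450 = 7.18, giving 8 ramp runs. That means 7 intermediate landings.
Horizontal run for 3232 mm of rise at 1:15 is 3232 × 15 = 48480 mm.
7 intermediate landings contribute 7 × 1525 = 10675 mm.
Top and bottom landings: 2 × 1500 = 3000 mm.
Total = 48480 + 10675 + 3000 = 62155 mm.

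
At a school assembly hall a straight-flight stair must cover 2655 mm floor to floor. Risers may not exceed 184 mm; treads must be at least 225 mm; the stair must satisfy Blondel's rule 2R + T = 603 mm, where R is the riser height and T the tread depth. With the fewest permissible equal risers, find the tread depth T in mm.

⌈2655/184⌉ = 15 risers.
Riser R = 2655 / 15 = 177 mm, within the 184 mm limit.
Tread T = 603 − 2 × 177 = 249 mm (≥ 225 mm).

249 mm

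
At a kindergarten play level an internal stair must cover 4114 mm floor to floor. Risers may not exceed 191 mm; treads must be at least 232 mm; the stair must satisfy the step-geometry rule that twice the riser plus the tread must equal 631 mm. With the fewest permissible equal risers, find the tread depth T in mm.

4114 / 191 = 21.539 → round up to 22 risers.
Each riser is 4114/22 = 187 mm (≤ 191 mm).
Tread T = 631 − 2 × 187 = 257 mm (≥ 232 mm).

257 mm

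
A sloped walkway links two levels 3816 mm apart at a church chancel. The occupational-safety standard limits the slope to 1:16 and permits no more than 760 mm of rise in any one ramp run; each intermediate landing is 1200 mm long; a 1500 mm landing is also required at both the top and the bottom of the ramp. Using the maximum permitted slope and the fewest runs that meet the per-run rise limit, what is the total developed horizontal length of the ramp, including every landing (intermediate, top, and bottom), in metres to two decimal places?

At most 760 each: 3816/760 = 5.02, giving 6 ramp runs. That means 5 intermediate landings.
Horizontal run for 3816 mm of rise at 1:16 is 3816 × 16 = 61056 mm.
Intermediate landings: 5 × 1200 = 6000 mm.
Top and bottom landings: 2 × 1500 = 3000 mm.
Total = 61056 + 6000 + 3000 = 70056 mm.
= 70.06 m.

70.06 m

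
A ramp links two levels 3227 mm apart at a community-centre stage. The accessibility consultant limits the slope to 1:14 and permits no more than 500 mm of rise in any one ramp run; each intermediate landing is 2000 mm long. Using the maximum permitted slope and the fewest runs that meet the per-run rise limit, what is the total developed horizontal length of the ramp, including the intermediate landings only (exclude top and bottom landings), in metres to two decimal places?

57.18 m

⌈3227/500⌉ = 7 ramp runs. That means 6 intermediate landings.
Ramp run (horizontal) at 1:14: 3227 × 14 = 45178 mm.
Intermediate landings: 6 × 2000 = 12000 mm.
Total developed length = 45178 + 12000 = 57178 mm.
= 57.18 m.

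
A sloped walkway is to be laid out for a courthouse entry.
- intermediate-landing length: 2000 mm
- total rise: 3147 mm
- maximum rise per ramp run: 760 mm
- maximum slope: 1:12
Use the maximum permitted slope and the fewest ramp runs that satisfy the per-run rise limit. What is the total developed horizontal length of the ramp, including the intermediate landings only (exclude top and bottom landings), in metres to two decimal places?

⌈3147/760⌉ = 5 ramp runs. That means 4 intermediate landings.
Ramp run (horizontal) at 1:12: 3147 × 12 = 37764 mm.
Intermediate landings: 4 × 2000 = 8000 mm.
Total developed length = 37764 + 8000 = 45764 mm.
= 45.76 m.

45.76 m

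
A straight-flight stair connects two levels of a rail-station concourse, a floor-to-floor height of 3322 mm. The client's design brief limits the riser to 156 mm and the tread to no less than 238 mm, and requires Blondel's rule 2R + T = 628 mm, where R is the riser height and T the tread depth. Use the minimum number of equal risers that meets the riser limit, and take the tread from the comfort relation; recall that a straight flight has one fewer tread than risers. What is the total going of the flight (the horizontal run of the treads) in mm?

⌈3322/156⌉ = 22 risers.
R = 3322 ÷ 22 = 151 mm.
From 2R + T = 628: T = 628 − 302 = 326 mm.
Treads = 22 − 1 = 21; going = 21 × 326 = 6846 mm.

6846 mm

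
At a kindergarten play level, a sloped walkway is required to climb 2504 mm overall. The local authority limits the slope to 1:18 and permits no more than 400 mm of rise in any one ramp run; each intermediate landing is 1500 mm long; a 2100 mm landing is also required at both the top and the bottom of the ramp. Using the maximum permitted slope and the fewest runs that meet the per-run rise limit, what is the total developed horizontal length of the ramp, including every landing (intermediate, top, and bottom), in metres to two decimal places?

58.27 m

2504 / 400 = 6.260 → round up to 7 ramp runs. That means 6 intermediate landings.
Horizontal run for 2504 mm of rise at 1:18 is 2504 × 18 = 45072 mm.
Intermediate landings: 6 × 1500 = 9000 mm.
Top and bottom landings: 2 × 2100 = 4200 mm.
Total = 45072 + 9000 + 4200 = 58272 mm.
= 58.27 m.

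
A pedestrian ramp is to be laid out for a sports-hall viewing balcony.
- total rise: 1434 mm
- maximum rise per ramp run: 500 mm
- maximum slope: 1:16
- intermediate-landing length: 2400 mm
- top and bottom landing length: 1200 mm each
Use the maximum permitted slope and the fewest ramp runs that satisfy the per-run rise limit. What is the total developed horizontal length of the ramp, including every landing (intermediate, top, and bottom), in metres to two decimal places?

30.14 m

⌈1434/500⌉ = 3 ramp runs. That means 2 intermediate landings.
Ramp run (horizontal) at 1:16: 1434 × 16 = 22944 mm.
Intermediate landings: 2 × 2400 = 4800 mm.
Top and bottom landings: 2 × 1200 = 2400 mm.
Total = 22944 + 4800 + 2400 = 30144 mm.
= 30.14 m.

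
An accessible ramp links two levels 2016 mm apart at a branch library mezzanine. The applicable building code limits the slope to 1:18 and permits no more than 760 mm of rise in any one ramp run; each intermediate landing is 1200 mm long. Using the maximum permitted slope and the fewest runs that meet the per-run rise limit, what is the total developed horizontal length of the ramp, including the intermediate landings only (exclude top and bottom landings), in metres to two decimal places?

38.69 m

2016 / 760 = 2.65, so 3 ramp runs are needed. That means 2 intermediate landings.
Ramp run (horizontal) at 1:18: 2016 × 18 = 36288 mm.
Intermediate landings: 2 × 1200 = 2400 mm.
Total developed length = 36288 + 2400 = 38688 mm.
= 38.69 m.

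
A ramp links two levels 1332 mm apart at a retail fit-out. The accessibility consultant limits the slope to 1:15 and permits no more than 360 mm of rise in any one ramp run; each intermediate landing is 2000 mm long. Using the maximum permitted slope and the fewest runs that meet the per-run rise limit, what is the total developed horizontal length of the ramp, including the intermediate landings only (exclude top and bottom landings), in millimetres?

1332 / 360 = 3.700 → round up to 4 ramp runs. That means 3 intermediate landings.
Horizontal run for 1332 mm of rise at 1:15 is 1332 × 15 = 19980 mm.
Intermediate landings: 3 × 2000 = 6000 mm.
Developed length = 19980 + 6000 = 25980 mm.

25980 mm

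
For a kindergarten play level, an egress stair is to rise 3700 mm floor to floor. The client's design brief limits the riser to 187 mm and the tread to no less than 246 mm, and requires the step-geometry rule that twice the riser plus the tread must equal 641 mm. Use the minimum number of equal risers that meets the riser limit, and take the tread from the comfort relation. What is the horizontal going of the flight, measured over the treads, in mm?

⌈3700/187⌉ = 20 risers.
R = 3700 ÷ 20 = 185 mm.
From 2R + T = 641: T = 641 − 370 = 271 mm.
Going = (20 − 1) × 271 = 5149 mm.

5149 mm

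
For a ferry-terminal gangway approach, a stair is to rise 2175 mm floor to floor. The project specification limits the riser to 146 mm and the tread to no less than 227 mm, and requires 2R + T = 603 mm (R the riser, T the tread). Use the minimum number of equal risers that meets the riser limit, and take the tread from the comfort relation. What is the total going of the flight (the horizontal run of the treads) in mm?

4382 mm

2175 / 146 = 14.897 → round up to 15 risers.
R = 2175 ÷ 15 = 145 mm.
T = 603 − 2·145 = 313 mm, which satisfies the 227 mm minimum.
Going = (15 − 1) × 313 = 4382 mm.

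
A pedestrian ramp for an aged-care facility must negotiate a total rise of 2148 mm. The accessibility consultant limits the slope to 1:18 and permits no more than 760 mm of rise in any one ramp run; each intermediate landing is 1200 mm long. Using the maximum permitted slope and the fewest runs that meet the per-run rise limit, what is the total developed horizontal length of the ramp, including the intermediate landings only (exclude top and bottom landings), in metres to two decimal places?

41.06 m

⌈2148/760⌉ = 3 ramp runs. That means 2 intermediate landings.
Ramp run (horizontal) at 1:18: 2148 × 18 = 38664 mm.
Intermediate landings: 2 × 1200 = 2400 mm.
Total developed length = 38664 + 2400 = 41064 mm.
= 41.06 m.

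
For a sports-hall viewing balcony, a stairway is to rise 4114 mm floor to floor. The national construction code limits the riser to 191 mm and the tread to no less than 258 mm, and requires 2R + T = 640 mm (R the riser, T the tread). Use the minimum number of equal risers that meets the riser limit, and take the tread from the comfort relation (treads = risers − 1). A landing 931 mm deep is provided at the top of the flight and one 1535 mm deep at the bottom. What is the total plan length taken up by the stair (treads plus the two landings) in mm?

8052 mm

4114 / 191 = 21.54, so 22 risers are needed.
R = 4114 ÷ 22 = 187 mm.
Tread T = 640 − 2 × 187 = 266 mm (≥ 258 mm).
Treads = 22 − 1 = 21; going = 21 × 266 = 5586 mm.
Enclosure = 5586 + 931 + 1535 = 8052 mm.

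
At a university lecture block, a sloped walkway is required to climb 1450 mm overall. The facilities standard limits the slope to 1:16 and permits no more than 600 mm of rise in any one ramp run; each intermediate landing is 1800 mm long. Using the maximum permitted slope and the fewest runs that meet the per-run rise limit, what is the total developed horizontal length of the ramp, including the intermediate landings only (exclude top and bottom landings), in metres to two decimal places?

26.80 m

1450 / 600 = 2.417 → round up to 3 ramp runs. That means 2 intermediate landings.
Horizontal run for 1450 mm of rise at 1:16 is 1450 × 16 = 23200 mm.
Intermediate landings: 2 × 1800 = 3600 mm.
Total developed length = 23200 + 3600 = 26800 mm.
= 26.80 m.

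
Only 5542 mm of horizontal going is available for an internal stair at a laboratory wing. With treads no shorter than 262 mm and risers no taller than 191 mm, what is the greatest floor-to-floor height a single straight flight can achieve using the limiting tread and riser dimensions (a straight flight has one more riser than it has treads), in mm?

4202 mm

Treads that fit: ⌊5542 / 262⌋ = 21.
Risers = treads + 1 = 22.
Maximum height = 22 × 191 = 4202 mm.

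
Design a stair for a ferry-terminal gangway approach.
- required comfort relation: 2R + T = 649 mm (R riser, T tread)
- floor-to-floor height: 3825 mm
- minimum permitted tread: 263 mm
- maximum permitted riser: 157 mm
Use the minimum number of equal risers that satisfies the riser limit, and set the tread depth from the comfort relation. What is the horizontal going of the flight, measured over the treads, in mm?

8232 mm

At most 157 each: 3825/157 = 24.36, giving 25 risers.
Riser R = 3825 / 25 = 153 mm, within the 157 mm limit.
T = 649 − 2·153 = 343 mm, which satisfies the 263 mm minimum.
25 risers give 24 treads; going = 24 × 343 = 8232 mm.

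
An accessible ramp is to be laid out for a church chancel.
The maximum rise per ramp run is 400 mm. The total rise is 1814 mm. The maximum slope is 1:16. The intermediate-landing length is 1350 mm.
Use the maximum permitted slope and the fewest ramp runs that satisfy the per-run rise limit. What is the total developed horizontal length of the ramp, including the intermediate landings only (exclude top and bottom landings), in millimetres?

34424 mm

1814 / 400 = 4.54, so 5 ramp runs are needed. That means 4 intermediate landings.
Horizontal run for 1814 mm of rise at 1:16 is 1814 × 16 = 29024 mm.
4 intermediate landings contribute 4 × 1350 = 5400 mm.
Total developed length = 29024 + 5400 = 34424 mm.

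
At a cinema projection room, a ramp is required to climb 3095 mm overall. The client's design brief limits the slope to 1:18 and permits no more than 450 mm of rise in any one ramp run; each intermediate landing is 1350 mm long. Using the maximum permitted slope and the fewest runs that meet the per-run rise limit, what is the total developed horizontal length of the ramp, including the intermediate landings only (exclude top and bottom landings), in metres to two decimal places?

63.81 m

At most 450 each: 3095/450 = 6.88, giving 7 ramp runs. That means 6 intermediate landings.
Horizontal run for 3095 mm of rise at 1:18 is 3095 × 18 = 55710 mm.
6 intermediate landings contribute 6 × 1350 = 8100 mm.
Developed length = 55710 + 8100 = 63810 mm.
= 63.81 m.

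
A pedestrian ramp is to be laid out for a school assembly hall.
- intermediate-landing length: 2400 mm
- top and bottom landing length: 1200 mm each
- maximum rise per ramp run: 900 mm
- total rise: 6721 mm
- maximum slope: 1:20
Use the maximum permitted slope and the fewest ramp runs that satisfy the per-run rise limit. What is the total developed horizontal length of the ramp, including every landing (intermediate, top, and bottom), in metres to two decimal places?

153.62 m

6721 / 900 = 7.468 → round up to 8 ramp runs. That means 7 intermediate landings.
Horizontal run for 6721 mm of rise at 1:20 is 6721 × 20 = 134420 mm.
7 intermediate landings contribute 7 × 2400 = 16800 mm.
Top and bottom landings: 2 × 1200 = 2400 mm.
Total = 134420 + 16800 + 2400 = 153620 mm.
= 153.62 m.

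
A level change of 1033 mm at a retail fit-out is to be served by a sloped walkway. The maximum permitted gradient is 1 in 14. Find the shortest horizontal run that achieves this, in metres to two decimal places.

At 1:14 the run is 14 × 1033 = 14462 mm.
14462 mm = 14.46 m.

14.46 m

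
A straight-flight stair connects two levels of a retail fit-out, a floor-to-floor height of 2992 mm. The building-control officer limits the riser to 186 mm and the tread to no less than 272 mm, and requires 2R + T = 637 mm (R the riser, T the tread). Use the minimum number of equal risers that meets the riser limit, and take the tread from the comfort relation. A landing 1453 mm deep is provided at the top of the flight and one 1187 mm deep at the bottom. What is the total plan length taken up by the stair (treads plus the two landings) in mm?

7200 mm

At most 186 each: 2992/186 = 16.09, giving 17 risers.
R = 2992 ÷ 17 = 176 mm.
From 2R + T = 637: T = 637 − 352 = 285 mm.
Treads = 17 − 1 = 16; going = 16 × 285 = 4560 mm.
Enclosure = 4560 + 1453 + 1187 = 7200 mm.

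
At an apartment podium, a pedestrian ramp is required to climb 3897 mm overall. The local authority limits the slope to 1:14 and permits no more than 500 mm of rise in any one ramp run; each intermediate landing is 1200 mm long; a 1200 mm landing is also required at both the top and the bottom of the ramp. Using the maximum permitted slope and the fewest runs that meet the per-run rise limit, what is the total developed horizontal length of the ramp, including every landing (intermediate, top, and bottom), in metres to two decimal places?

65.36 m

3897 / 500 = 7.794 → round up to 8 ramp runs. That means 7 intermediate landings.
Horizontal run for 3897 mm of rise at 1:14 is 3897 × 14 = 54558 mm.
7 intermediate landings contribute 7 × 1200 = 8400 mm.
Top and bottom landings: 2 × 1200 = 2400 mm.
Total = 54558 + 8400 + 2400 = 65358 mm.
= 65.36 m.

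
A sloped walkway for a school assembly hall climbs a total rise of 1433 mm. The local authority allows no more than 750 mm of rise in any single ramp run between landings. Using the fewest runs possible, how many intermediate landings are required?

1 intermediate landings

At most 750 each: 1433/750 = 1.91, giving 2 ramp runs.
2 runs are separated by 1 intermediate landings.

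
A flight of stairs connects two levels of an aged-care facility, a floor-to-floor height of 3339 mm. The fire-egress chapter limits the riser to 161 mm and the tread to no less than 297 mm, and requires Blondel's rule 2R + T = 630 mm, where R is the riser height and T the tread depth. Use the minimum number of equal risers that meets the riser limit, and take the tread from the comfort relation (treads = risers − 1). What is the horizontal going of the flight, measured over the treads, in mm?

6240 mm

3339 / 161 = 20.739 → round up to 21 risers.
Each riser is 3339/21 = 159 mm (≤ 161 mm).
Tread T = 630 − 2 × 159 = 312 mm (≥ 297 mm).
21 risers give 20 treads; going = 20 × 312 = 6240 mm.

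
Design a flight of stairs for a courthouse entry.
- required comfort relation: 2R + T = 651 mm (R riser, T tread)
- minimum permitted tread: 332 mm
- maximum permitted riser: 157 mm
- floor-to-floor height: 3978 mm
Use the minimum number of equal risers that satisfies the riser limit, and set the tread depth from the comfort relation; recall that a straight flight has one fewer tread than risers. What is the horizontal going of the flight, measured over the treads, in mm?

3978 / 157 = 25.34, so 26 risers are needed.
Each riser is 3978/26 = 153 mm (≤ 157 mm).
From 2R + T = 651: T = 651 − 306 = 345 mm.
Treads = 26 − 1 = 25; going = 25 × 345 = 8625 mm.

8625 mm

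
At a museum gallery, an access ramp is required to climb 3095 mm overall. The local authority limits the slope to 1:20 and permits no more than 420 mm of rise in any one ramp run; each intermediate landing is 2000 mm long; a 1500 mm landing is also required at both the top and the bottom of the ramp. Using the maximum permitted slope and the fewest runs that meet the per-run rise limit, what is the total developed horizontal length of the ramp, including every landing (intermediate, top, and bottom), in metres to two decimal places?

⌈3095/420⌉ = 8 ramp runs. That means 7 intermediate landings.
Horizontal run for 3095 mm of rise at 1:20 is 3095 × 20 = 61900 mm.
Intermediate landings: 7 × 2000 = 14000 mm.
Top and bottom landings: 2 × 1500 = 3000 mm.
Total = 61900 + 14000 + 3000 = 78900 mm.
= 78.90 m.

78.90 m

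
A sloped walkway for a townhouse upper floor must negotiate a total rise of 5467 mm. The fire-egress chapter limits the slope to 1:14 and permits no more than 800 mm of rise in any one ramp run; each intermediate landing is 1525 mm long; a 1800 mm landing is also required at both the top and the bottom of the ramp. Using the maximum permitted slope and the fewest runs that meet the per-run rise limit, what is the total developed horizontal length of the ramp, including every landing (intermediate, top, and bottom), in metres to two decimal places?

⌈5467/800⌉ = 7 ramp runs. That means 6 intermediate landings.
Ramp run (horizontal) at 1:14: 5467 × 14 = 76538 mm.
6 intermediate landings contribute 6 × 1525 = 9150 mm.
Top and bottom landings: 2 × 1800 = 3600 mm.
Total = 76538 + 9150 + 3600 = 89288 mm.
= 89.29 m.

89.29 m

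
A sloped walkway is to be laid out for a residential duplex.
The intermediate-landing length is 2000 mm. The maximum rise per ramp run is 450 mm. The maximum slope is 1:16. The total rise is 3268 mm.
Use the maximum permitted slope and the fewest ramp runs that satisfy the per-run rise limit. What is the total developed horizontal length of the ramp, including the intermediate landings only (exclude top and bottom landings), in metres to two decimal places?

66.29 m

3268 / 450 = 7.262 → round up to 8 ramp runs. That means 7 intermediate landings.
Horizontal run for 3268 mm of rise at 1:16 is 3268 × 16 = 52288 mm.
7 intermediate landings contribute 7 × 2000 = 14000 mm.
Total developed length = 52288 + 14000 = 66288 mm.
= 66.29 m.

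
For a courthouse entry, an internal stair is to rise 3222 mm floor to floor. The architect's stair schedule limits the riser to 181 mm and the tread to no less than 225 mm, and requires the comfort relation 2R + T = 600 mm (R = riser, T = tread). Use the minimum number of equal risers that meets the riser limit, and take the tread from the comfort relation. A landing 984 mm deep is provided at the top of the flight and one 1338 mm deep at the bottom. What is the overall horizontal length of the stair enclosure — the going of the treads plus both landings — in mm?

6436 mm

At most 181 each: 3222/181 = 17.80, giving 18 risers.
R = 3222 ÷ 18 = 179 mm.
Tread T = 600 − 2 × 179 = 242 mm (≥ 225 mm).
18 risers give 17 treads; going = 17 × 242 = 4114 mm.
Add landings: 4114 + 984 + 1338 = 6436 mm.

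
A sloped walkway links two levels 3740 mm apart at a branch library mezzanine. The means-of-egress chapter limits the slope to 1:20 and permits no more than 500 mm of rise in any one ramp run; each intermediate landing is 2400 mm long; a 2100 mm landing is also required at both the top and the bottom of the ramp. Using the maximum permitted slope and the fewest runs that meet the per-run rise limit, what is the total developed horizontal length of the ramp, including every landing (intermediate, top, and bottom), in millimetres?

3740 / 500 = 7.48, so 8 ramp runs are needed. That means 7 intermediate landings.
Ramp run (horizontal) at 1:20: 3740 × 20 = 74800 mm.
7 intermediate landings contribute 7 × 2400 = 16800 mm.
Top and bottom landings: 2 × 2100 = 4200 mm.
Total = 74800 + 16800 + 4200 = 95800 mm.

95800 mm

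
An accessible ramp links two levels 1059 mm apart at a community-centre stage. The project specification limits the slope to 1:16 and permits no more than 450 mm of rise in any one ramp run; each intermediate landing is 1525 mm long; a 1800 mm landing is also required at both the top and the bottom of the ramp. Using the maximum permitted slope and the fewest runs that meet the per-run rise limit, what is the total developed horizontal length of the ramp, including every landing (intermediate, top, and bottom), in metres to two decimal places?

⌈1059/450⌉ = 3 ramp runs. That means 2 intermediate landings.
Ramp run (horizontal) at 1:16: 1059 × 16 = 16944 mm.
Intermediate landings: 2 × 1525 = 3050 mm.
Top and bottom landings: 2 × 1800 = 3600 mm.
Total = 16944 + 3050 + 3600 = 23594 mm.
= 23.59 m.

23.59 m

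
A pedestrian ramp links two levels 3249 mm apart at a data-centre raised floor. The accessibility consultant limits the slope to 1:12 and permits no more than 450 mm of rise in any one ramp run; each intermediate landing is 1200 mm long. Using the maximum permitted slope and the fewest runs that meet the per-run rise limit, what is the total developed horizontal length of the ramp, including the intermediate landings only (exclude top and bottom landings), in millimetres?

47388 mm

3249 / 450 = 7.220 → round up to 8 ramp runs. That means 7 intermediate landings.
Ramp run (horizontal) at 1:12: 3249 × 12 = 38988 mm.
Intermediate landings: 7 × 1200 = 8400 mm.
Developed length = 38988 + 8400 = 47388 mm.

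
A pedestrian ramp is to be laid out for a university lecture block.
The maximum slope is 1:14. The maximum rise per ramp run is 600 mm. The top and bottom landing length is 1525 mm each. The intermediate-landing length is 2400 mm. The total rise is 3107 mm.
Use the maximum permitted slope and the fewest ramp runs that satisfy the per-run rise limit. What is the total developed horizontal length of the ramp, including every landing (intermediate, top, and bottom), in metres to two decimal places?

58.55 m

3107 / 600 = 5.18, so 6 ramp runs are needed. That means 5 intermediate landings.
Ramp run (horizontal) at 1:14: 3107 × 14 = 43498 mm.
5 intermediate landings contribute 5 × 2400 = 12000 mm.
Top and bottom landings: 2 × 1525 = 3050 mm.
Total = 43498 + 12000 + 3050 = 58548 mm.
= 58.55 m.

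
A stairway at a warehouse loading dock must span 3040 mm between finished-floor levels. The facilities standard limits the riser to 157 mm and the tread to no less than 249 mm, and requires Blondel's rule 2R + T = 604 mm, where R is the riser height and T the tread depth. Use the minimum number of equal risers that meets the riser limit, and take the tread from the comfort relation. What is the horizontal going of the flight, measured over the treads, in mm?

5700 mm

⌈3040/157⌉ = 20 risers.
Riser R = 3040 / 20 = 152 mm, within the 157 mm limit.
Tread T = 604 − 2 × 152 = 300 mm (≥ 249 mm).
20 risers give 19 treads; going = 19 × 300 = 5700 mm.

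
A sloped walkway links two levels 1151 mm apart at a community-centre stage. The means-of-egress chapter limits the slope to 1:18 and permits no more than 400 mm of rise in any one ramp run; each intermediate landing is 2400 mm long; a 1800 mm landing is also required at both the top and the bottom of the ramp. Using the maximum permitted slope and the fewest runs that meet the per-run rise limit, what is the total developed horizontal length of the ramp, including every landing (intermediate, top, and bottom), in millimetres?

At most 400 each: 1151/400 = 2.88, giving 3 ramp runs. That means 2 intermediate landings.
Horizontal run for 1151 mm of rise at 1:18 is 1151 × 18 = 20718 mm.
2 intermediate landings contribute 2 × 2400 = 4800 mm.
Top and bottom landings: 2 × 1800 = 3600 mm.
Total = 20718 + 4800 + 3600 = 29118 mm.

29118 mm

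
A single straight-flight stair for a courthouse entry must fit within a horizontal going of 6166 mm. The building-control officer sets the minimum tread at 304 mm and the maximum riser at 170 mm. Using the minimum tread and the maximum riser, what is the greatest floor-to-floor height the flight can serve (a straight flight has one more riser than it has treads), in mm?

Treads that fit: ⌊6166 / 304⌋ = 20.
Risers = treads + 1 = 21.
Maximum height = 21 × 170 = 3570 mm.

3570 mm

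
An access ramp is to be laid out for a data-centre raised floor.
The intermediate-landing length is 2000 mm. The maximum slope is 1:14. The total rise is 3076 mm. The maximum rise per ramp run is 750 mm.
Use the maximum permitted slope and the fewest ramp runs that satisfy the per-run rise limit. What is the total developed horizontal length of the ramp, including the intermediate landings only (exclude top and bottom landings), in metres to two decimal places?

51.06 m

3076 / 750 = 4.101 → round up to 5 ramp runs. That means 4 intermediate landings.
Ramp run (horizontal) at 1:14: 3076 × 14 = 43064 mm.
4 intermediate landings contribute 4 × 2000 = 8000 mm.
Developed length = 43064 + 8000 = 51064 mm.
= 51.06 m.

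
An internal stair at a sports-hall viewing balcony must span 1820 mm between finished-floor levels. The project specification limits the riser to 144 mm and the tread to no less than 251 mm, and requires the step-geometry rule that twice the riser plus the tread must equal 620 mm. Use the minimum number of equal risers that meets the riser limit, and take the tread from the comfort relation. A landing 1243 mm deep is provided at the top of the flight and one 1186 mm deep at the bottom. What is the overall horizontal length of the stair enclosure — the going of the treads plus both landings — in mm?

⌈1820/144⌉ = 13 risers.
R = 1820 ÷ 13 = 140 mm.
Tread T = 620 − 2 × 140 = 340 mm (≥ 251 mm).
Going = (13 − 1) × 340 = 4080 mm.
Add landings: 4080 + 1243 + 1186 = 6509 mm.

6509 mm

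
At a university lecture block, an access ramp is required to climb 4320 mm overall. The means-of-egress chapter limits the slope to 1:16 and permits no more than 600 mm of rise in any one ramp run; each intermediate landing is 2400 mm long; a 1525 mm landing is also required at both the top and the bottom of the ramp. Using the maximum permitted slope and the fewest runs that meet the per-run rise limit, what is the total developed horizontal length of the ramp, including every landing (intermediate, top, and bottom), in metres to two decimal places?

88.97 m

4320 / 600 = 7.200 → round up to 8 ramp runs. That means 7 intermediate landings.
Ramp run (horizontal) at 1:16: 4320 × 16 = 69120 mm.
7 intermediate landings contribute 7 × 2400 = 16800 mm.
Top and bottom landings: 2 × 1525 = 3050 mm.
Total = 69120 + 16800 + 3050 = 88970 mm.
= 88.97 m.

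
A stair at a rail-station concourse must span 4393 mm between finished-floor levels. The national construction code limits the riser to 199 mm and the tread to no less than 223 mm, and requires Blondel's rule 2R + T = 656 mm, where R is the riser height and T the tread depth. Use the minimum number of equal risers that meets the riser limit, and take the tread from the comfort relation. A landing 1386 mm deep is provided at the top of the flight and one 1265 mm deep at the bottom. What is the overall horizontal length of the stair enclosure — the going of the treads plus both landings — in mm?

8679 mm

⌈4393/199⌉ = 23 risers.
Each riser is 4393/23 = 191 mm (≤ 199 mm).
From 2R + T = 656: T = 656 − 382 = 274 mm.
Going = (23 − 1) × 274 = 6028 mm.
Enclosure = 6028 + 1386 + 1265 = 8679 mm.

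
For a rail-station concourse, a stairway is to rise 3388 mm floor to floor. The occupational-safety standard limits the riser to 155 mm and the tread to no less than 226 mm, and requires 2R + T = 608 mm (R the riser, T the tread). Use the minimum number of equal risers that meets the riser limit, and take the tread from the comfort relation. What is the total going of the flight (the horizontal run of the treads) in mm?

⌈3388/155⌉ = 22 risers.
Each riser is 3388/22 = 154 mm (≤ 155 mm).
T = 608 − 2·154 = 300 mm, which satisfies the 226 mm minimum.
22 risers give 21 treads; going = 21 × 300 = 6300 mm.

6300 mm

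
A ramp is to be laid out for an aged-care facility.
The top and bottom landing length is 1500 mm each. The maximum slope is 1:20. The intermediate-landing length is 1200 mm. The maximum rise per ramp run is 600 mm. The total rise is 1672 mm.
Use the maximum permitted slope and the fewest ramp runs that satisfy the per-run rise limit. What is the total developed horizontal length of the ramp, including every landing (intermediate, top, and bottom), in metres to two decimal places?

At most 600 each: 1672/600 = 2.79, giving 3 ramp runs. That means 2 intermediate landings.
Ramp run (horizontal) at 1:20: 1672 × 20 = 33440 mm.
2 intermediate landings contribute 2 × 1200 = 2400 mm.
Top and bottom landings: 2 × 1500 = 3000 mm.
Total = 33440 + 2400 + 3000 = 38840 mm.
= 38.84 m.

38.84 m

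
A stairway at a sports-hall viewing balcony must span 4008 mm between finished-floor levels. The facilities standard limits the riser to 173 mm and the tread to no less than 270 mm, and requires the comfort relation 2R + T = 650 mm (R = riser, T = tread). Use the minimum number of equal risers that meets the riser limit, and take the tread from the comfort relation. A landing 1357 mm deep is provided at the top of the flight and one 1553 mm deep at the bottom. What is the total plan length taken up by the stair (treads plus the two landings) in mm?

4008 / 173 = 23.17, so 24 risers are needed.
R = 4008 ÷ 24 = 167 mm.
From 2R + T = 650: T = 650 − 334 = 316 mm.
24 risers give 23 treads; going = 23 × 316 = 7268 mm.
Enclosure = 7268 + 1357 + 1553 = 10178 mm.

10178 mm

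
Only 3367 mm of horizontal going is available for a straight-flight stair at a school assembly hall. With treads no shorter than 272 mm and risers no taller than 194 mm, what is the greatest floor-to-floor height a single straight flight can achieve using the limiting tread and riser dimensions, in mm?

3367 / 272 = 12.38, so 12 treads fit.
Risers = treads + 1 = 13.
Maximum height = 13 × 194 = 2522 mm.

2522 mm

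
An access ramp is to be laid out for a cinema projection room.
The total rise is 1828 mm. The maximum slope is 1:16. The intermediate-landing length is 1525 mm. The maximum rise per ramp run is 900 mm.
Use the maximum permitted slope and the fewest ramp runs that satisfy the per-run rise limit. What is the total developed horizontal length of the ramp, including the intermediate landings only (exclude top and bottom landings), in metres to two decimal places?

32.30 m

1828 / 900 = 2.03, so 3 ramp runs are needed. That means 2 intermediate landings.
Ramp run (horizontal) at 1:16: 1828 × 16 = 29248 mm.
Intermediate landings: 2 × 1525 = 3050 mm.
Developed length = 29248 + 3050 = 32298 mm.
= 32.30 m.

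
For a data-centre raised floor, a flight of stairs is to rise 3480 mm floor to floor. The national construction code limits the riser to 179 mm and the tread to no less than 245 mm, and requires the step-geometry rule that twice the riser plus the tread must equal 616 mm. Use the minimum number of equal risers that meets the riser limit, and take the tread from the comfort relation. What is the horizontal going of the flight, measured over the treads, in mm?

3480 / 179 = 19.44, so 20 risers are needed.
Riser R = 3480 / 20 = 174 mm, within the 179 mm limit.
Tread T = 616 − 2 × 174 = 268 mm (≥ 245 mm).
Treads = 20 − 1 = 19; going = 19 × 268 = 5092 mm.

5092 mm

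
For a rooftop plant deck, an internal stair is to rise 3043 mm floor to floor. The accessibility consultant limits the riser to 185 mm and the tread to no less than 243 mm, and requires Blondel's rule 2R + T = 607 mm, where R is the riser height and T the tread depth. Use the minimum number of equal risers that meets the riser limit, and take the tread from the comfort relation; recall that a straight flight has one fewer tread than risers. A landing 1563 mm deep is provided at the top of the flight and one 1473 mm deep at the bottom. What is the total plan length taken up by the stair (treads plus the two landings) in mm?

7020 mm

3043 / 185 = 16.45, so 17 risers are needed.
Riser R = 3043 / 17 = 179 mm, within the 185 mm limit.
Tread T = 607 − 2 × 179 = 249 mm (≥ 243 mm).
Treads = 17 − 1 = 16; going = 16 × 249 = 3984 mm.
Add landings: 3984 + 1563 + 1473 = 7020 mm.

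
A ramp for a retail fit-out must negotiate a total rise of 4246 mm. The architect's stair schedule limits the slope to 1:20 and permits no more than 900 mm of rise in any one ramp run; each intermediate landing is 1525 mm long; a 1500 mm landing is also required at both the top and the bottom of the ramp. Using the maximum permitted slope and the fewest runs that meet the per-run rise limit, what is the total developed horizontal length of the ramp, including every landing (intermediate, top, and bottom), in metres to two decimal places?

4246 / 900 = 4.718 → round up to 5 ramp runs. That means 4 intermediate landings.
Horizontal run for 4246 mm of rise at 1:20 is 4246 × 20 = 84920 mm.
Intermediate landings: 4 × 1525 = 6100 mm.
Top and bottom landings: 2 × 1500 = 3000 mm.
Total = 84920 + 6100 + 3000 = 94020 mm.
= 94.02 m.

94.02 m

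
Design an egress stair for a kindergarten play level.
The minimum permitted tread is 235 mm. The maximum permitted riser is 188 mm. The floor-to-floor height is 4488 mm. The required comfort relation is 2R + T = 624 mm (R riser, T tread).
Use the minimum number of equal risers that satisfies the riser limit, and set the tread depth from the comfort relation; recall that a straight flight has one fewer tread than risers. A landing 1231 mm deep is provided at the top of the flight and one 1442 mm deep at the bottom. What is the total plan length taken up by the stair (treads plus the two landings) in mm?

8423 mm

⌈4488/188⌉ = 24 risers.
Riser R = 4488 / 24 = 187 mm, within the 188 mm limit.
T = 624 − 2·187 = 250 mm, which satisfies the 235 mm minimum.
Going = (24 − 1) × 250 = 5750 mm.
Add landings: 5750 + 1231 + 1442 = 8423 mm.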